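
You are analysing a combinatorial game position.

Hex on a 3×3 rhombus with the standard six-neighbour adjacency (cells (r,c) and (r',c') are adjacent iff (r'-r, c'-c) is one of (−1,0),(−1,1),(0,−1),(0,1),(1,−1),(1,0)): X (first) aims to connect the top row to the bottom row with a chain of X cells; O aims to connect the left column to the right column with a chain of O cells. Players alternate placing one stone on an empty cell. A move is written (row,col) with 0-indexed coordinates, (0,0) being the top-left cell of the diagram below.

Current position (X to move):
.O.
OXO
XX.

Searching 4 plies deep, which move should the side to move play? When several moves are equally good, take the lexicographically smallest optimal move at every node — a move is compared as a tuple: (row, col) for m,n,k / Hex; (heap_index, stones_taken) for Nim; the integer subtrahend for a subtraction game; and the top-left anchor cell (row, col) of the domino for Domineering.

ply 1, X at .O./OXO/XX. | (0,0)=-1→XO./OXO/XX.; (0,2)=+1→.OX/OXO/XX.*; (2,2)=-1→.O./OXO/XXX
ply 2: .OX/OXO/XX. is terminal -1 (O); from .O./OXO/XX. depth 4

X's best at [.O./OXO/XX.]: (0,2)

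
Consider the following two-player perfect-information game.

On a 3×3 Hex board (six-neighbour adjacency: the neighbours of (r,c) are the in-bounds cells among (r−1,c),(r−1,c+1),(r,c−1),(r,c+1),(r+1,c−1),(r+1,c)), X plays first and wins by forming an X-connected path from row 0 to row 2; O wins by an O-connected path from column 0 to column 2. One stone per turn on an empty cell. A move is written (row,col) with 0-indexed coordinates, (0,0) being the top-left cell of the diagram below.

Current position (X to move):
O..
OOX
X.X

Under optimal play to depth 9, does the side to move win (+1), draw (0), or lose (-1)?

value(O../OOX/X.X, X) = +1

p1 X@[O../OOX/X.X]: (0,1)[OX./OOX/X.X]-1 (0,2)[O.X/OOX/X.X]+1* (2,1)[O../OOX/XXX]-1
p2 O@[O.X/OOX/X.X] terminal -1; root [O../OOX/X.X] d9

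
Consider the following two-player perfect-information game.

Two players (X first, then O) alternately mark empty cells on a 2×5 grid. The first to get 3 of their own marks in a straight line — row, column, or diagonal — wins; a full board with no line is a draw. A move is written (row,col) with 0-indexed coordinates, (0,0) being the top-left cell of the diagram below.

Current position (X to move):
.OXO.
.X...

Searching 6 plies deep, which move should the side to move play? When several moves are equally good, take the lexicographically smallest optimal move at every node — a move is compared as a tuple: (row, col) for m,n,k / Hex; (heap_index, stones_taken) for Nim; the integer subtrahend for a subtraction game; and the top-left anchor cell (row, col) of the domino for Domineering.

X's best at [.OXO./.X...]: (1,2)

p1 X@[.OXO./.X...]: (0,0)[XOXO./.X...]+0 (0,4)[.OXOX/.X...]+0 (1,0)[.OXO./XX...]+0 (1,2)[.OXO./.XX..]+1* (1,3)[.OXO./.X.X.]+0 (1,4)[.OXO./.X..X]+0
p2 O@[.OXO./.XX..]: (0,0)[OOXO./.XX..]-1* (0,4)[.OXOO/.XX..]-1 (1,0)[.OXO./OXX..]-1 (1,3)[.OXO./.XXO.]-1 (1,4)[.OXO./.XX.O]-1
p3 X@[OOXO./.XX..]: (0,4)[OOXOX/.XX..]+1* (1,0)[OOXO./XXX..]+1 (1,3)[OOXO./.XXX.]+1 (1,4)[OOXO./.XX.X]+1
p4 O@[OOXOX/.XX..]: (1,0)[OOXOX/OXX..]-1* (1,3)[OOXOX/.XXO.]-1 (1,4)[OOXOX/.XX.O]-1
p5 X@[OOXOX/OXX..]: (1,3)[OOXOX/OXXX.]+1* (1,4)[OOXOX/OXX.X]+0
p6 O@[OOXOX/OXXX.] terminal -1; root [.OXO./.X...] d6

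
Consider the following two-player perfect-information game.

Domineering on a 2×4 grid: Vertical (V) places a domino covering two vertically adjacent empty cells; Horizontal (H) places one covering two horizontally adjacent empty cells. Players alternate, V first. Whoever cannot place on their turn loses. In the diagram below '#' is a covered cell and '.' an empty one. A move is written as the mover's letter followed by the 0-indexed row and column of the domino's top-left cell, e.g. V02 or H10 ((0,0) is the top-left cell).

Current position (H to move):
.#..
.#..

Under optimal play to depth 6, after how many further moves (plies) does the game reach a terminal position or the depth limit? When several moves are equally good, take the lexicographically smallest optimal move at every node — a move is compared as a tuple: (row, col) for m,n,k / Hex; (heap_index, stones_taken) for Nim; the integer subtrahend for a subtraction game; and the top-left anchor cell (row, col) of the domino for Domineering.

PV length from [.#../.#..]: 3 plies

[.#../.#..] H move#1: H02:+1/.###/.#..*, H12:+1/.#../.###
[.###/.#..] V move#2: V00:-1/####/##..*
[####/##..] H move#3: H12:+1/####/####*
[####/####] end (terminal -1, V#4); searched .#../.#.. to 6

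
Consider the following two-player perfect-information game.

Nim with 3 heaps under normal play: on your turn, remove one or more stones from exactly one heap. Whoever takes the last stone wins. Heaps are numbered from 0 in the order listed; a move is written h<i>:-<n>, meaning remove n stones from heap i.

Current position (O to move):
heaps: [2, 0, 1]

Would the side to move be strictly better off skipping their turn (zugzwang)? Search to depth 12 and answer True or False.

[(2,0,1)] O move#1: h0:-1:+1/(1,0,1)*, h0:-2:-1/(0,0,1), h2:-1:-1/(2,0,0)
[(1,0,1)] X move#2: h0:-1:-1/(0,0,1)*, h2:-1:-1/(1,0,0)
[(0,0,1)] O move#3: h2:-1:+1/(0,0,0)*
[(0,0,0)] end (terminal -1, X#4); searched (2,0,1) to 12
if O skipped the turn, X would face:
~ [(2,0,1)] X move#1: h0:-1:+1/(1,0,1)*, h0:-2:-1/(0,0,1), h2:-1:-1/(2,0,0)
~ [(1,0,1)] O move#2: h0:-1:-1/(0,0,1)*, h2:-1:-1/(1,0,0)
~ [(0,0,1)] X move#3: h2:-1:+1/(0,0,0)*
~ [(0,0,0)] end (terminal -1, O#4); searched (2,0,1) to 12
compare (O): move=+1 vs pass=-1

zugzwang((2,0,1), O) = False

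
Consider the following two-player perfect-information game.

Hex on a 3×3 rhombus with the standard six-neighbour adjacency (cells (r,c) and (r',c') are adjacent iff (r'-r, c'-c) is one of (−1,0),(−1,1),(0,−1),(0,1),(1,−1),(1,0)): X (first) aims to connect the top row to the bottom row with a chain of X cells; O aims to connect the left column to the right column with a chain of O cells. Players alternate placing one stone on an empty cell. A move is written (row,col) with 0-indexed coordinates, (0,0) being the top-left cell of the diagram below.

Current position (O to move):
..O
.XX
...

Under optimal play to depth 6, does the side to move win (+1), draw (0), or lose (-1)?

[..O/.XX/...] O move#1: (0,0):-1/O.O/.XX/..., (0,1):+1/.OO/.XX/...*, (1,0):-1/..O/OXX/..., (2,0):-1/..O/.XX/O.., (2,1):-1/..O/.XX/.O., (2,2):-1/..O/.XX/..O
[.OO/.XX/...] X move#2: (0,0):-1/XOO/.XX/...*, (1,0):-1/.OO/XXX/..., (2,0):-1/.OO/.XX/X.., (2,1):-1/.OO/.XX/.X., (2,2):-1/.OO/.XX/..X
[XOO/.XX/...] O move#3: (1,0):+1/XOO/OXX/...*, (2,0):-1/XOO/.XX/O.., (2,1):-1/XOO/.XX/.O., (2,2):-1/XOO/.XX/..O
[XOO/OXX/...] end (terminal -1, X#4); searched ..O/.XX/... to 6

value(..O/.XX/..., O) = +1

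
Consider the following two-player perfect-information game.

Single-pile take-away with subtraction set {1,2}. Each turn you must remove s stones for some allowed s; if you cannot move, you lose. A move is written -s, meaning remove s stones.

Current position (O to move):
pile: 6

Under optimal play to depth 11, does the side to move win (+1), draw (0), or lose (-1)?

value(6, O) = -1

ply 1, O at 6 | -1=-1→5*; -2=-1→4
ply 2, X at 5 | -1=-1→4; -2=+1→3*
ply 3, O at 3 | -1=-1→2*; -2=-1→1
ply 4, X at 2 | -1=-1→1; -2=+1→0*
ply 5: 0 is terminal -1 (O); from 6 depth 11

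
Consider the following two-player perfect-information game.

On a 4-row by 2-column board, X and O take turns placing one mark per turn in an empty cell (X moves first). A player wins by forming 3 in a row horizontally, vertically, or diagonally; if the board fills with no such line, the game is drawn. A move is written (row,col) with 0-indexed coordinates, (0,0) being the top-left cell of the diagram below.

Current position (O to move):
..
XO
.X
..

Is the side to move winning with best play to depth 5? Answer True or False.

p1 O@[../XO/.X/..]: (0,0)[O./XO/.X/..]+0* (0,1)[.O/XO/.X/..]-1 (2,0)[../XO/OX/..]+0 (3,0)[../XO/.X/O.]+0 (3,1)[../XO/.X/.O]-1
p2 X@[O./XO/.X/..]: (0,1)[OX/XO/.X/..]+0* (2,0)[O./XO/XX/..]+0 (3,0)[O./XO/.X/X.]+0 (3,1)[O./XO/.X/.X]+0
p3 O@[OX/XO/.X/..]: (2,0)[OX/XO/OX/..]+0* (3,0)[OX/XO/.X/O.]+0 (3,1)[OX/XO/.X/.O]+0
p4 X@[OX/XO/OX/..]: (3,0)[OX/XO/OX/X.]+0* (3,1)[OX/XO/OX/.X]+0
p5 O@[OX/XO/OX/X.]: (3,1)[OX/XO/OX/XO]+0*
p6 X@[OX/XO/OX/XO] terminal +0; root [../XO/.X/..] d5

O winning at [../XO/.X/..]: False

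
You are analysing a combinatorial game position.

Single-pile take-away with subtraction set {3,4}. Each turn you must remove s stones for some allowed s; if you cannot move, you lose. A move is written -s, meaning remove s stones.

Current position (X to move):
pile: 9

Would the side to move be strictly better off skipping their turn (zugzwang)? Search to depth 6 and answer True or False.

zugzwang(9, X) = True

[9] X move#1: -3:-1/6*, -4:-1/5
[6] O move#2: -3:-1/3, -4:+1/2*
[2] end (terminal -1, X#3); searched 9 to 6
if X skipped the turn, O would face:
~ [9] O move#1: -3:-1/6*, -4:-1/5
~ [6] X move#2: -3:-1/3, -4:+1/2*
~ [2] end (terminal -1, O#3); searched 9 to 6
compare (X): move=-1 vs pass=+1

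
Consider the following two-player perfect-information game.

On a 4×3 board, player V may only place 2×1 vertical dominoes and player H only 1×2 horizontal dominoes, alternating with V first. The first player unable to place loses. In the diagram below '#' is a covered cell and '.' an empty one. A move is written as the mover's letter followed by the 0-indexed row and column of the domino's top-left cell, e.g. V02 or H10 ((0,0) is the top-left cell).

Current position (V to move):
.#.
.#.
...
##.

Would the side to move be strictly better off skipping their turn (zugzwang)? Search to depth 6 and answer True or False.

zugzwang(.#./.#./.../##., V) = False

ply 1, V at .#./.#./.../##. | V00=+1→##./##./.../##.*; V02=+1→.##/.##/.../##.; V10=+1→.#./##./#../##.; V12=+1→.#./.##/..#/##.; V22=+1→.#./.#./..#/###
ply 2, H at ##./##./.../##. | H20=-1→##./##./##./##.*; H21=-1→##./##./.##/##.
ply 3, V at ##./##./##./##. | V02=+1→###/###/##./##.*; V12=+1→##./###/###/##.; V22=+1→##./##./###/###
ply 4: ###/###/##./##. is terminal -1 (H); from .#./.#./.../##. depth 6
if V skipped the turn, H would face:
~ ply 1, H at .#./.#./.../##. | H20=-1→.#./.#./##./##.*; H21=-1→.#./.#./.##/##.
~ ply 2, V at .#./.#./##./##. | V00=+1→##./##./##./##.*; V02=+1→.##/.##/##./##.; V12=+1→.#./.##/###/##.; V22=+1→.#./.#./###/###
~ ply 3: ##./##./##./##. is terminal -1 (H); from .#./.#./.../##. depth 6
compare (V): move=+1 vs pass=+1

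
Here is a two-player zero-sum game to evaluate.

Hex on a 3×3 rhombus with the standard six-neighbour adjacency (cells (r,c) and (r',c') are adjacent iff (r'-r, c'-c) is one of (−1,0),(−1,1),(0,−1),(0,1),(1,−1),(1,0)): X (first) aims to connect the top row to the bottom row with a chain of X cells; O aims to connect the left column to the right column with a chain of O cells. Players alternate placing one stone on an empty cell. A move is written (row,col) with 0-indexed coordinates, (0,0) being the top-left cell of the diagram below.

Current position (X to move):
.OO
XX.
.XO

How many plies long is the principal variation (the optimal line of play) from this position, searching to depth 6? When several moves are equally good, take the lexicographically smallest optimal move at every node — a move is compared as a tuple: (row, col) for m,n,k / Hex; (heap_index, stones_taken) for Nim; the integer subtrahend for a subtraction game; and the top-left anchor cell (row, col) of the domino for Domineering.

PV length from [.OO/XX./.XO]: 1 ply

p1 X@[.OO/XX./.XO]: (0,0)[XOO/XX./.XO]+1* (1,2)[.OO/XXX/.XO]-1 (2,0)[.OO/XX./XXO]-1
p2 O@[XOO/XX./.XO] terminal -1; root [.OO/XX./.XO] d6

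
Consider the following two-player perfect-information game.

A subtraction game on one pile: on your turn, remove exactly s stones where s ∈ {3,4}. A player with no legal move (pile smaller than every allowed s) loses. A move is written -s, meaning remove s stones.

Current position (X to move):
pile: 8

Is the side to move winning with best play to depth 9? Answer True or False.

X winning at [8]: False

p1 X@[8]: -3[5]-1* -4[4]-1
p2 O@[5]: -3[2]+1* -4[1]+1
p3 X@[2] terminal -1; root [8] d9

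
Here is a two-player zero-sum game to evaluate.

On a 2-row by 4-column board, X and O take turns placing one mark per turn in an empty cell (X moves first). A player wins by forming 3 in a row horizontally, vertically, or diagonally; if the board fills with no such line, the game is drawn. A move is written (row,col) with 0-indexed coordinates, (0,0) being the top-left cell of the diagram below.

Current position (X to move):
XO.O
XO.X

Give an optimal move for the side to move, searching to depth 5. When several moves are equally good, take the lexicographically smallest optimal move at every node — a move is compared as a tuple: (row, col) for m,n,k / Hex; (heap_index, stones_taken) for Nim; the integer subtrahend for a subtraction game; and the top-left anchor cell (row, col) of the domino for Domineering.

X's best at [XO.O/XO.X]: (0,2)

ply 1, X at XO.O/XO.X | (0,2)=+0→XOXO/XO.X*; (1,2)=-1→XO.O/XOXX
ply 2, O at XOXO/XO.X | (1,2)=+0→XOXO/XOOX*
ply 3: XOXO/XOOX is terminal +0 (X); from XO.O/XO.X depth 5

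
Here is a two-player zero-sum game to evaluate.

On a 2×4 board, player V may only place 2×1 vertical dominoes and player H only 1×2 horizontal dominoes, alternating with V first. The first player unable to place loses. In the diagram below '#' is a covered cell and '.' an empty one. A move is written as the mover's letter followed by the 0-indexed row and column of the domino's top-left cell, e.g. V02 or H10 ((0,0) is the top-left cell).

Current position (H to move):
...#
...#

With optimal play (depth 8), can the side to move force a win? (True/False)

p1 H@[...#/...#]: H00[##.#/...#]+1* H01[.###/...#]+1 H10[...#/##.#]+1 H11[...#/.###]+1
p2 V@[##.#/...#]: V02[####/..##]-1*
p3 H@[####/..##]: H10[####/####]+1*
p4 V@[####/####] terminal -1; root [...#/...#] d8

H winning at [...#/...#]: True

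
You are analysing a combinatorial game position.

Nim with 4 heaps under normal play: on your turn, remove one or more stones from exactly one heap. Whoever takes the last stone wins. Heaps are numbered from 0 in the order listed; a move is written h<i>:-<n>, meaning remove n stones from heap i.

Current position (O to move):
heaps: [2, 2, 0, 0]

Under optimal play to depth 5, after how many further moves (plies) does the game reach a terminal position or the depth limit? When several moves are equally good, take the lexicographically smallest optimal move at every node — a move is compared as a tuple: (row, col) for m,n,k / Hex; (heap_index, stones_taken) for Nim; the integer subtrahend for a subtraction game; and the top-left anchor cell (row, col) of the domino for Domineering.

p1 O@[(2,2,0,0)]: h0:-1[(1,2,0,0)]-1* h0:-2[(0,2,0,0)]-1 h1:-1[(2,1,0,0)]-1 h1:-2[(2,0,0,0)]-1
p2 X@[(1,2,0,0)]: h0:-1[(0,2,0,0)]-1 h1:-1[(1,1,0,0)]+1* h1:-2[(1,0,0,0)]-1
p3 O@[(1,1,0,0)]: h0:-1[(0,1,0,0)]-1* h1:-1[(1,0,0,0)]-1
p4 X@[(0,1,0,0)]: h1:-1[(0,0,0,0)]+1*
p5 O@[(0,0,0,0)] terminal -1; root [(2,2,0,0)] d5

PV length from [(2,2,0,0)]: 4 plies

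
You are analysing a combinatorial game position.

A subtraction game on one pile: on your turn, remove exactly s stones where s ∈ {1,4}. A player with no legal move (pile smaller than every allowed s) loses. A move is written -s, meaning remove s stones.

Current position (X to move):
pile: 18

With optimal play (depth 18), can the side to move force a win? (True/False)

ply 1, X at 18 | -1=+1→17*; -4=-1→14
ply 2, O at 17 | -1=-1→16*; -4=-1→13
ply 3, X at 16 | -1=+1→15*; -4=+1→12
ply 4, O at 15 | -1=-1→14*; -4=-1→11
ply 5, X at 14 | -1=-1→13; -4=+1→10*
ply 6, O at 10 | -1=-1→9*; -4=-1→6
ply 7, X at 9 | -1=-1→8; -4=+1→5*
ply 8, O at 5 | -1=-1→4*; -4=-1→1
ply 9, X at 4 | -1=-1→3; -4=+1→0*
ply 10: 0 is terminal -1 (O); from 18 depth 18

X winning at [18]: True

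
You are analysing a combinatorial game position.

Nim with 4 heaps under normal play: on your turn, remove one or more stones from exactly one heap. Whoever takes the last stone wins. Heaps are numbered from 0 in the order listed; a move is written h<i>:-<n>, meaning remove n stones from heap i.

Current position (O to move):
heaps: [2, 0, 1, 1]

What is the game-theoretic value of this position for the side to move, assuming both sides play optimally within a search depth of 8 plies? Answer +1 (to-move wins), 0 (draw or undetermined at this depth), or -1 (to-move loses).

value((2,0,1,1), O) = +1

[(2,0,1,1)] O move#1: h0:-1:-1/(1,0,1,1), h0:-2:+1/(0,0,1,1)*, h2:-1:-1/(2,0,0,1), h3:-1:-1/(2,0,1,0)
[(0,0,1,1)] X move#2: h2:-1:-1/(0,0,0,1)*, h3:-1:-1/(0,0,1,0)
[(0,0,0,1)] O move#3: h3:-1:+1/(0,0,0,0)*
[(0,0,0,0)] end (terminal -1, X#4); searched (2,0,1,1) to 8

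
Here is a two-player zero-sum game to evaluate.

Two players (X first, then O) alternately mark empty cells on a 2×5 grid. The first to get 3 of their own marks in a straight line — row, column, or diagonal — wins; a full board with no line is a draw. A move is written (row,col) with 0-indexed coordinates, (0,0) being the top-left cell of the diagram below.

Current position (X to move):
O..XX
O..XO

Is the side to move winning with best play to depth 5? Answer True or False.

ply 1, X at O..XX/O..XO | (0,1)=+0→OX.XX/O..XO; (0,2)=+1→O.XXX/O..XO*; (1,1)=+1→O..XX/OX.XO; (1,2)=+1→O..XX/O.XXO
ply 2: O.XXX/O..XO is terminal -1 (O); from O..XX/O..XO depth 5

X winning at [O..XX/O..XO]: True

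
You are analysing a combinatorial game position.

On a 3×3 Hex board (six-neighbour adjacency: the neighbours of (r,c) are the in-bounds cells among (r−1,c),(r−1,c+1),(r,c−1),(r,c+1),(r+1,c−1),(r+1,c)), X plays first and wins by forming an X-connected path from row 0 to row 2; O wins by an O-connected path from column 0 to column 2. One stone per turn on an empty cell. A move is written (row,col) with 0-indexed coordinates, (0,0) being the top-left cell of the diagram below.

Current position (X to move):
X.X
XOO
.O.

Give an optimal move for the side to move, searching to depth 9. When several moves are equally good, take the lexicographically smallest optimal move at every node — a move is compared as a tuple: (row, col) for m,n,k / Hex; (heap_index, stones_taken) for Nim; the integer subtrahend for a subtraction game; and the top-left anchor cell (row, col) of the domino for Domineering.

X's best at [X.X/XOO/.O.]: (2,0)

[X.X/XOO/.O.] X move#1: (0,1):-1/XXX/XOO/.O., (2,0):+1/X.X/XOO/XO.*, (2,2):-1/X.X/XOO/.OX
[X.X/XOO/XO.] end (terminal -1, O#2); searched X.X/XOO/.O. to 9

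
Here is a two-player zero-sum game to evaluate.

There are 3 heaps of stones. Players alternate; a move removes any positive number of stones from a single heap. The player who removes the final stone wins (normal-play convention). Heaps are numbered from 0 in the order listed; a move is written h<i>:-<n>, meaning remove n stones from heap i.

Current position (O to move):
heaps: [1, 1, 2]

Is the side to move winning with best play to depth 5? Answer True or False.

O winning at [(1,1,2)]: True

p1 O@[(1,1,2)]: h0:-1[(0,1,2)]-1 h1:-1[(1,0,2)]-1 h2:-1[(1,1,1)]-1 h2:-2[(1,1,0)]+1*
p2 X@[(1,1,0)]: h0:-1[(0,1,0)]-1* h1:-1[(1,0,0)]-1
p3 O@[(0,1,0)]: h1:-1[(0,0,0)]+1*
p4 X@[(0,0,0)] terminal -1; root [(1,1,2)] d5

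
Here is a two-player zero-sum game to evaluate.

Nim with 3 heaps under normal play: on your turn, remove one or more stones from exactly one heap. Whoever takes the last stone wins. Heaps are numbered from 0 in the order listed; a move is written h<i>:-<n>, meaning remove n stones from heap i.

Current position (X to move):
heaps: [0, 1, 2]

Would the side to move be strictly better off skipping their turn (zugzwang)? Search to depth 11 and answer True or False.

ply 1, X at (0,1,2) | h1:-1=-1→(0,0,2); h2:-1=+1→(0,1,1)*; h2:-2=-1→(0,1,0)
ply 2, O at (0,1,1) | h1:-1=-1→(0,0,1)*; h2:-1=-1→(0,1,0)
ply 3, X at (0,0,1) | h2:-1=+1→(0,0,0)*
ply 4: (0,0,0) is terminal -1 (O); from (0,1,2) depth 11
if X skipped the turn, O would face:
~ ply 1, O at (0,1,2) | h1:-1=-1→(0,0,2); h2:-1=+1→(0,1,1)*; h2:-2=-1→(0,1,0)
~ ply 2, X at (0,1,1) | h1:-1=-1→(0,0,1)*; h2:-1=-1→(0,1,0)
~ ply 3, O at (0,0,1) | h2:-1=+1→(0,0,0)*
~ ply 4: (0,0,0) is terminal -1 (X); from (0,1,2) depth 11
compare (X): move=+1 vs pass=-1

zugzwang((0,1,2), X) = False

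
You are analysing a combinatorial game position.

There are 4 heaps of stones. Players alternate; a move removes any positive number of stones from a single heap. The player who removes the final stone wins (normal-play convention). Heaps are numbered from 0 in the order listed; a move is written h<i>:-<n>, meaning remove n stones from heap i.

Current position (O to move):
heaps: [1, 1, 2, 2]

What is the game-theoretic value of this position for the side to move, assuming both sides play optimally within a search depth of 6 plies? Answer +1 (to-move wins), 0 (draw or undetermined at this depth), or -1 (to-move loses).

value((1,1,2,2), O) = -1

ply 1, O at (1,1,2,2) | h0:-1=-1→(0,1,2,2)*; h1:-1=-1→(1,0,2,2); h2:-1=-1→(1,1,1,2); h2:-2=-1→(1,1,0,2); h3:-1=-1→(1,1,2,1); h3:-2=-1→(1,1,2,0)
ply 2, X at (0,1,2,2) | h1:-1=+1→(0,0,2,2)*; h2:-1=-1→(0,1,1,2); h2:-2=-1→(0,1,0,2); h3:-1=-1→(0,1,2,1); h3:-2=-1→(0,1,2,0)
ply 3, O at (0,0,2,2) | h2:-1=-1→(0,0,1,2)*; h2:-2=-1→(0,0,0,2); h3:-1=-1→(0,0,2,1); h3:-2=-1→(0,0,2,0)
ply 4, X at (0,0,1,2) | h2:-1=-1→(0,0,0,2); h3:-1=+1→(0,0,1,1)*; h3:-2=-1→(0,0,1,0)
ply 5, O at (0,0,1,1) | h2:-1=-1→(0,0,0,1)*; h3:-1=-1→(0,0,1,0)
ply 6, X at (0,0,0,1) | h3:-1=+1→(0,0,0,0)*
ply 7: (0,0,0,0) is terminal -1 (O); from (1,1,2,2) depth 6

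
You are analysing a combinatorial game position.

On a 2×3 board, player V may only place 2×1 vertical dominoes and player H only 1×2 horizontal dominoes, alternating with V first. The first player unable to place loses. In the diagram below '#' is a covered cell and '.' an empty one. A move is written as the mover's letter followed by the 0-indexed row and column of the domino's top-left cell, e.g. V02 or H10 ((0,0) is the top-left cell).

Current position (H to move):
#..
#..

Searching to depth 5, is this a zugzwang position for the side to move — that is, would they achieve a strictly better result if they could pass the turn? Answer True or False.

p1 H@[#../#..]: H01[###/#..]+1* H11[#../###]+1
p2 V@[###/#..] terminal -1; root [#../#..] d5
suppose H passes — search the same position with V to move:
pass> p1 V@[#../#..]: V01[##./##.]+1* V02[#.#/#.#]+1
pass> p2 H@[##./##.] terminal -1; root [#../#..] d5
for H: play +1, pass -1

zugzwang(#../#.., H) = False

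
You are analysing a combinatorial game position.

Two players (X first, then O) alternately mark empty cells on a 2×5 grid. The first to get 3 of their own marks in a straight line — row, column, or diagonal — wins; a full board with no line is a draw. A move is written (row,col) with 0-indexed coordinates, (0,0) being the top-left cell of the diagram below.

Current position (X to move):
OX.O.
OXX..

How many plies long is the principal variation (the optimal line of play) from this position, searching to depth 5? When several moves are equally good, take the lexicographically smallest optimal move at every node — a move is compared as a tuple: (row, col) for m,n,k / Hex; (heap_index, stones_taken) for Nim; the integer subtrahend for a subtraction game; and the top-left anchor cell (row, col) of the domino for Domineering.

[OX.O./OXX..] X move#1: (0,2):+0/OXXO./OXX.., (0,4):+0/OX.OX/OXX.., (1,3):+1/OX.O./OXXX.*, (1,4):+0/OX.O./OXX.X
[OX.O./OXXX.] end (terminal -1, O#2); searched OX.O./OXX.. to 5

PV length from [OX.O./OXX..]: 1 ply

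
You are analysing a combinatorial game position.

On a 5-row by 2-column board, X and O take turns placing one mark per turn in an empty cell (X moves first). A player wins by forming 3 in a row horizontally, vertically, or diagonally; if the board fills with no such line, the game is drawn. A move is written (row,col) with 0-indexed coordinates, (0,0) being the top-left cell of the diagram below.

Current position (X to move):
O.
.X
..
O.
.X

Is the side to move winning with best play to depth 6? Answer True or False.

X winning at [O./.X/../O./.X]: True

[O./.X/../O./.X] X move#1: (0,1):+0/OX/.X/../O./.X, (1,0):+0/O./XX/../O./.X, (2,0):+0/O./.X/X./O./.X, (2,1):+1/O./.X/.X/O./.X*, (3,1):+0/O./.X/../OX/.X, (4,0):+0/O./.X/../O./XX
[O./.X/.X/O./.X] O move#2: (0,1):-1/OO/.X/.X/O./.X*, (1,0):-1/O./OX/.X/O./.X, (2,0):-1/O./.X/OX/O./.X, (3,1):-1/O./.X/.X/OO/.X, (4,0):-1/O./.X/.X/O./OX
[OO/.X/.X/O./.X] X move#3: (1,0):+0/OO/XX/.X/O./.X, (2,0):+0/OO/.X/XX/O./.X, (3,1):+1/OO/.X/.X/OX/.X*, (4,0):+0/OO/.X/.X/O./XX
[OO/.X/.X/OX/.X] end (terminal -1, O#4); searched O./.X/../O./.X to 6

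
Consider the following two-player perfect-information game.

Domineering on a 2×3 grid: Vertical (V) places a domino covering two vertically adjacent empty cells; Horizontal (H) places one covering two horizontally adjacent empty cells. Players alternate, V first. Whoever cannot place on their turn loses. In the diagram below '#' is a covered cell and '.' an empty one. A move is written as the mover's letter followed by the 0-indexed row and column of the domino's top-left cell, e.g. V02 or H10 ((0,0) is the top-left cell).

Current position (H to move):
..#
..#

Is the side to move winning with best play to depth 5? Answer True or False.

p1 H@[..#/..#]: H00[###/..#]+1* H10[..#/###]+1
p2 V@[###/..#] terminal -1; root [..#/..#] d5

H winning at [..#/..#]: True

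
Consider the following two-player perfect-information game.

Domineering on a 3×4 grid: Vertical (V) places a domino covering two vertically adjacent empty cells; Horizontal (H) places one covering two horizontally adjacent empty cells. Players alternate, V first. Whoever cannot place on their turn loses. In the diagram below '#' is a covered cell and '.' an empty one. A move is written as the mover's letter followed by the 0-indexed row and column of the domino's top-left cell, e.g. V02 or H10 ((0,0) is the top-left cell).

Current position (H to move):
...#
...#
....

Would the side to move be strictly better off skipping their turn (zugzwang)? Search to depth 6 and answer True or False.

zugzwang(...#/...#/...., H) = False

[...#/...#/....] H move#1: H00:-1/##.#/...#/...., H01:-1/.###/...#/...., H10:+1/...#/##.#/....*, H11:+1/...#/.###/...., H20:-1/...#/...#/##.., H21:-1/...#/...#/.##., H22:-1/...#/...#/..##
[...#/##.#/....] V move#2: V02:-1/..##/####/....*, V12:-1/...#/####/..#.
[..##/####/....] H move#3: H00:+1/####/####/....*, H20:+1/..##/####/##.., H21:+1/..##/####/.##., H22:+1/..##/####/..##
[####/####/....] end (terminal -1, V#4); searched ...#/...#/.... to 6
suppose H passes — search the same position with V to move:
pass> [...#/...#/....] V move#1: V00:-1/#..#/#..#/...., V01:+1/.#.#/.#.#/....*, V02:-1/..##/..##/...., V10:-1/...#/#..#/#..., V11:+1/...#/.#.#/.#.., V12:-1/...#/..##/..#.
pass> [.#.#/.#.#/....] H move#2: H20:-1/.#.#/.#.#/##..*, H21:-1/.#.#/.#.#/.##., H22:-1/.#.#/.#.#/..##
pass> [.#.#/.#.#/##..] V move#3: V00:+1/##.#/##.#/##..*, V02:+1/.###/.###/##.., V12:+1/.#.#/.###/###.
pass> [##.#/##.#/##..] H move#4: H22:-1/##.#/##.#/####*
pass> [##.#/##.#/####] V move#5: V02:+1/####/####/####*
pass> [####/####/####] end (terminal -1, H#6); searched ...#/...#/.... to 6
for H: play +1, pass -1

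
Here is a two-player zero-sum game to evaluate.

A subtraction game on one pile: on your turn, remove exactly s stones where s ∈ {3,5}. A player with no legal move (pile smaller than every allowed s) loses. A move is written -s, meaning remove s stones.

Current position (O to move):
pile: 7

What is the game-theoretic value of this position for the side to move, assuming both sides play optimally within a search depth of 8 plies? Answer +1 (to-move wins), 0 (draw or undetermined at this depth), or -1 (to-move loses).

[7] O move#1: -3:-1/4, -5:+1/2*
[2] end (terminal -1, X#2); searched 7 to 8

value(7, O) = +1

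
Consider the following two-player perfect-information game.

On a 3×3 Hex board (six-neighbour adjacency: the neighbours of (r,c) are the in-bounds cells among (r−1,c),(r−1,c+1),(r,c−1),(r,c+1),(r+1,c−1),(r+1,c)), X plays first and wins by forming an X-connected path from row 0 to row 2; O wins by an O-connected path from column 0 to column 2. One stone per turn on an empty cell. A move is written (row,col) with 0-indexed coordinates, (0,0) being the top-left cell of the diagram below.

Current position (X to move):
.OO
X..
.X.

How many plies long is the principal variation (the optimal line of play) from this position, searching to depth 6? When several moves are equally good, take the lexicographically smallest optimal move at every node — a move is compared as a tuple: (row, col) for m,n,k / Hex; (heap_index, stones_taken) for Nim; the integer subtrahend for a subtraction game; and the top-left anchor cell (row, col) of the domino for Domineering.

PV length from [.OO/X../.X.]: 3 plies

[.OO/X../.X.] X move#1: (0,0):+1/XOO/X../.X.*, (1,1):-1/.OO/XX./.X., (1,2):-1/.OO/X.X/.X., (2,0):-1/.OO/X../XX., (2,2):-1/.OO/X../.XX
[XOO/X../.X.] O move#2: (1,1):-1/XOO/XO./.X.*, (1,2):-1/XOO/X.O/.X., (2,0):-1/XOO/X../OX., (2,2):-1/XOO/X../.XO
[XOO/XO./.X.] X move#3: (1,2):-1/XOO/XOX/.X., (2,0):+1/XOO/XO./XX.*, (2,2):-1/XOO/XO./.XX
[XOO/XO./XX.] end (terminal -1, O#4); searched .OO/X../.X. to 6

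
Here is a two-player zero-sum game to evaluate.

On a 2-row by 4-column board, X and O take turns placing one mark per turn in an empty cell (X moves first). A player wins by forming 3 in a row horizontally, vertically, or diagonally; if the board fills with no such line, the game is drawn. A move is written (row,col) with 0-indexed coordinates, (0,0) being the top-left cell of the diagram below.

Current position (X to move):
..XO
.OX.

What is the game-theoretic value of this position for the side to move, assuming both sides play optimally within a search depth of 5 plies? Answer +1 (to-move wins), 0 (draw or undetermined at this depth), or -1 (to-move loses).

value(..XO/.OX., X) = 0

[..XO/.OX.] X move#1: (0,0):+0/X.XO/.OX.*, (0,1):+0/.XXO/.OX., (1,0):+0/..XO/XOX., (1,3):+0/..XO/.OXX
[X.XO/.OX.] O move#2: (0,1):+0/XOXO/.OX.*, (1,0):-1/X.XO/OOX., (1,3):-1/X.XO/.OXO
[XOXO/.OX.] X move#3: (1,0):+0/XOXO/XOX.*, (1,3):+0/XOXO/.OXX
[XOXO/XOX.] O move#4: (1,3):+0/XOXO/XOXO*
[XOXO/XOXO] end (terminal +0, X#5); searched ..XO/.OX. to 5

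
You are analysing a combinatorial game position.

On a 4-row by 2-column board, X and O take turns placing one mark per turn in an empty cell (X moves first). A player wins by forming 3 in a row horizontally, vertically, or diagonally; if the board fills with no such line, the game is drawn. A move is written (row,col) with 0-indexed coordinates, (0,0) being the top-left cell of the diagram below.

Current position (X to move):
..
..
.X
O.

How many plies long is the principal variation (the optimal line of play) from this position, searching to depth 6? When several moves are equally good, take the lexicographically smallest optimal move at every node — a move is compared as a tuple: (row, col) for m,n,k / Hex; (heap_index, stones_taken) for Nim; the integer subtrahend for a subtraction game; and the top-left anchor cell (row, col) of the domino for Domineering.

[../../.X/O.] X move#1: (0,0):+0/X./../.X/O., (0,1):+0/.X/../.X/O., (1,0):+0/../X./.X/O., (1,1):+1/../.X/.X/O.*, (2,0):+0/../../XX/O., (3,1):+0/../../.X/OX
[../.X/.X/O.] O move#2: (0,0):-1/O./.X/.X/O.*, (0,1):-1/.O/.X/.X/O., (1,0):-1/../OX/.X/O., (2,0):-1/../.X/OX/O., (3,1):-1/../.X/.X/OO
[O./.X/.X/O.] X move#3: (0,1):+1/OX/.X/.X/O.*, (1,0):+1/O./XX/.X/O., (2,0):+1/O./.X/XX/O., (3,1):+1/O./.X/.X/OX
[OX/.X/.X/O.] end (terminal -1, O#4); searched ../../.X/O. to 6

PV length from [../../.X/O.]: 3 plies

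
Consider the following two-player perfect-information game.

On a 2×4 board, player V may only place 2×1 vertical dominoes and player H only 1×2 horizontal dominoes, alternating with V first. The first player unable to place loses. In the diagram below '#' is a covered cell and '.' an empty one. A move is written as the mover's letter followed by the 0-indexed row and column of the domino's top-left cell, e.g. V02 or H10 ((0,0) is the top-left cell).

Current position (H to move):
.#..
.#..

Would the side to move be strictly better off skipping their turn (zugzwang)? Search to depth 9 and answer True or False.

[.#../.#..] H move#1: H02:+1/.###/.#..*, H12:+1/.#../.###
[.###/.#..] V move#2: V00:-1/####/##..*
[####/##..] H move#3: H12:+1/####/####*
[####/####] end (terminal -1, V#4); searched .#../.#.. to 9
pass branch (V moves first from the same position):
  | [.#../.#..] V move#1: V00:-1/##../##.., V02:+1/.##./.##.*, V03:+1/.#.#/.#.#
  | [.##./.##.] end (terminal -1, H#2); searched .#../.#.. to 9
H moving scores +1; H passing scores -1

zugzwang(.#../.#.., H) = False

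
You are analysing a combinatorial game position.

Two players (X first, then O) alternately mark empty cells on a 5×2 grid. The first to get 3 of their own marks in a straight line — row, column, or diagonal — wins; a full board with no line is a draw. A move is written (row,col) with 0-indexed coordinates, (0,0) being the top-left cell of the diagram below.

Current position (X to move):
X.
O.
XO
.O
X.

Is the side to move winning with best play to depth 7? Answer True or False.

X winning at [X./O./XO/.O/X.]: True

[X./O./XO/.O/X.] X move#1: (0,1):-1/XX/O./XO/.O/X., (1,1):-1/X./OX/XO/.O/X., (3,0):+1/X./O./XO/XO/X.*, (4,1):-1/X./O./XO/.O/XX
[X./O./XO/XO/X.] end (terminal -1, O#2); searched X./O./XO/.O/X. to 7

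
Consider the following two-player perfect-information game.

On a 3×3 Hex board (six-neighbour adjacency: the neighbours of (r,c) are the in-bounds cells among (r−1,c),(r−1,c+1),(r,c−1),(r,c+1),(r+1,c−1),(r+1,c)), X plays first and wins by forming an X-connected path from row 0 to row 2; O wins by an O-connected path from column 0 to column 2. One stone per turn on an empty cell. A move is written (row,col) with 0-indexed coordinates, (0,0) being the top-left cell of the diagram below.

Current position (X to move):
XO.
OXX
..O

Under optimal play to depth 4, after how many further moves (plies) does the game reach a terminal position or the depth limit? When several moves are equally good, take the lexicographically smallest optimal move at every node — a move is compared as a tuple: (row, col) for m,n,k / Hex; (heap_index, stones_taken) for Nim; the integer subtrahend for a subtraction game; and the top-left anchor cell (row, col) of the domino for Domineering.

PV length from [XO./OXX/..O]: 3 plies

p1 X@[XO./OXX/..O]: (0,2)[XOX/OXX/..O]+1* (2,0)[XO./OXX/X.O]-1 (2,1)[XO./OXX/.XO]-1
p2 O@[XOX/OXX/..O]: (2,0)[XOX/OXX/O.O]-1* (2,1)[XOX/OXX/.OO]-1
p3 X@[XOX/OXX/O.O]: (2,1)[XOX/OXX/OXO]+1*
p4 O@[XOX/OXX/OXO] terminal -1; root [XO./OXX/..O] d4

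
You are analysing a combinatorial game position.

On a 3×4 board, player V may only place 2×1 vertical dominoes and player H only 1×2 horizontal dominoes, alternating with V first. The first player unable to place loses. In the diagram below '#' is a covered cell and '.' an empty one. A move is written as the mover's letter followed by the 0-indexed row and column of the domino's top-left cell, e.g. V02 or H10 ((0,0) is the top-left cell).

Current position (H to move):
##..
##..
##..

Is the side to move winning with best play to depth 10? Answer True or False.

H winning at [##../##../##..]: True

ply 1, H at ##../##../##.. | H02=-1→####/##../##..; H12=+1→##../####/##..*; H22=-1→##../##../####
ply 2: ##../####/##.. is terminal -1 (V); from ##../##../##.. depth 10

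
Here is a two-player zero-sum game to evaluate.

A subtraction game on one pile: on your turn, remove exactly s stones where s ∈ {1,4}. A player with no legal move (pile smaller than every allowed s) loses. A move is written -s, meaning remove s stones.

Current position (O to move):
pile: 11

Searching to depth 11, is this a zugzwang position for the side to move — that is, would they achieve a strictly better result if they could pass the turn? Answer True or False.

zugzwang(11, O) = False

[11] O move#1: -1:+1/10*, -4:+1/7
[10] X move#2: -1:-1/9*, -4:-1/6
[9] O move#3: -1:-1/8, -4:+1/5*
[5] X move#4: -1:-1/4*, -4:-1/1
[4] O move#5: -1:-1/3, -4:+1/0*
[0] end (terminal -1, X#6); searched 11 to 11
suppose O passes — search the same position with X to move:
pass> [11] X move#1: -1:+1/10*, -4:+1/7
pass> [10] O move#2: -1:-1/9*, -4:-1/6
pass> [9] X move#3: -1:-1/8, -4:+1/5*
pass> [5] O move#4: -1:-1/4*, -4:-1/1
pass> [4] X move#5: -1:-1/3, -4:+1/0*
pass> [0] end (terminal -1, O#6); searched 11 to 11
for O: play +1, pass -1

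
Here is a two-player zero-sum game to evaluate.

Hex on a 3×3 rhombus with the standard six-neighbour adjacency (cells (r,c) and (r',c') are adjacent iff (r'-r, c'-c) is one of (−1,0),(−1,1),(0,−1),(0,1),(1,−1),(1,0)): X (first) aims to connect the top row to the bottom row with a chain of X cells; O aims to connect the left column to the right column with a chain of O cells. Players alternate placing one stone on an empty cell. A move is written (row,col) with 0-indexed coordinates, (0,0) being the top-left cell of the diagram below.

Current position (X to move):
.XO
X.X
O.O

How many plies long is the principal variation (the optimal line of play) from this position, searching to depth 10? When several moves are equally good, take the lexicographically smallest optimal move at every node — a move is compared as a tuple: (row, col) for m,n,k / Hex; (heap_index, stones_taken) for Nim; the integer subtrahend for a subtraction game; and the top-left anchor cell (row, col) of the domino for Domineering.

ply 1, X at .XO/X.X/O.O | (0,0)=-1→XXO/X.X/O.O*; (1,1)=-1→.XO/XXX/O.O; (2,1)=-1→.XO/X.X/OXO
ply 2, O at XXO/X.X/O.O | (1,1)=+1→XXO/XOX/O.O*; (2,1)=+1→XXO/X.X/OOO
ply 3: XXO/XOX/O.O is terminal -1 (X); from .XO/X.X/O.O depth 10

PV length from [.XO/X.X/O.O]: 2 plies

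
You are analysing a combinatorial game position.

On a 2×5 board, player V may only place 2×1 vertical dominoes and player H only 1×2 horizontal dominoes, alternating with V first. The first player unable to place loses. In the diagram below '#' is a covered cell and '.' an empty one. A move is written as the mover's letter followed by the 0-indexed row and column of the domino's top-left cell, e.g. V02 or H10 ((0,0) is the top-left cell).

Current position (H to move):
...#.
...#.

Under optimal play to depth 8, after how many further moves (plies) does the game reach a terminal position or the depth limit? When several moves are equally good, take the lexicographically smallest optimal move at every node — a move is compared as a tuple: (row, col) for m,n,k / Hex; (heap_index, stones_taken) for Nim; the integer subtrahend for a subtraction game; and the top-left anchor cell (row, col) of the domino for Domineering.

PV length from [...#./...#.]: 4 plies

[...#./...#.] H move#1: H00:-1/##.#./...#.*, H01:-1/.###./...#., H10:-1/...#./##.#., H11:-1/...#./.###.
[##.#./...#.] V move#2: V02:+1/####./..##.*, V04:-1/##.##/...##
[####./..##.] H move#3: H10:-1/####./####.*
[####./####.] V move#4: V04:+1/#####/#####*
[#####/#####] end (terminal -1, H#5); searched ...#./...#. to 8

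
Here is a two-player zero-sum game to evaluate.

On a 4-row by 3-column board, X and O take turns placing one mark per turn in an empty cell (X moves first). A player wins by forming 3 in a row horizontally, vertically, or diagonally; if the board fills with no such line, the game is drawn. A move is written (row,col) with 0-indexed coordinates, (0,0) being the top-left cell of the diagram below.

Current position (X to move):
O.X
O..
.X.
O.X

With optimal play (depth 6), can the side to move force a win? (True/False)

X winning at [O.X/O../.X./O.X]: True

ply 1, X at O.X/O../.X./O.X | (0,1)=-1→OXX/O../.X./O.X; (1,1)=-1→O.X/OX./.X./O.X; (1,2)=-1→O.X/O.X/.X./O.X; (2,0)=+1→O.X/O../XX./O.X*; (2,2)=-1→O.X/O../.XX/O.X; (3,1)=-1→O.X/O../.X./OXX
ply 2, O at O.X/O../XX./O.X | (0,1)=-1→OOX/O../XX./O.X*; (1,1)=-1→O.X/OO./XX./O.X; (1,2)=-1→O.X/O.O/XX./O.X; (2,2)=-1→O.X/O../XXO/O.X; (3,1)=-1→O.X/O../XX./OOX
ply 3, X at OOX/O../XX./O.X | (1,1)=+1→OOX/OX./XX./O.X*; (1,2)=+1→OOX/O.X/XX./O.X; (2,2)=+1→OOX/O../XXX/O.X; (3,1)=+1→OOX/O../XX./OXX
ply 4: OOX/OX./XX./O.X is terminal -1 (O); from O.X/O../.X./O.X depth 6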